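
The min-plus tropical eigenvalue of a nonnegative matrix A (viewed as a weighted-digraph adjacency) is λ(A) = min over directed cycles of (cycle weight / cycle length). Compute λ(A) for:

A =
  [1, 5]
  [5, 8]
λ(A) = 1

Enumerate directed cycles and compute their means (weight / length). Sample:
  cycle 0 → 0: weight = 1, length = 1, mean = 1/1 ≈ 1.000
  cycle 1 → 1: weight = 8, length = 1, mean = 8/1 ≈ 8.000
  cycle 0 → 1 → 0: weight = 10, length = 2, mean = 10/2 ≈ 5.000
  cycle 1 → 0 → 1: weight = 10, length = 2, mean = 10/2 ≈ 5.000
Minimum mean = 1.000, attained e.g. along the cycle 0 → 0 with weight 1 and length 1. So λ(A) = 1/1 = 1.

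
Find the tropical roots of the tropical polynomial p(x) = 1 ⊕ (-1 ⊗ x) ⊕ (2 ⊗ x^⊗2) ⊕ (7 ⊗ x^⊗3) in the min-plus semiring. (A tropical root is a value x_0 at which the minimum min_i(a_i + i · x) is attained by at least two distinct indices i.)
Roots: {-5, -3, 2}

Each tropical root is a break point of the lower envelope of the lines y = a_i + i · x (there are 4 lines, with slopes 0, 1, ..., 3). Only the lines that attain the minimum somewhere contribute to roots; other lines are dominated. Here the surviving (envelope) indices are i = 3, i = 2, i = 1, i = 0.
Intersections between consecutive envelope lines give the roots: for adjacent envelope indices i < j the intersection is x = (a_i − a_j) / (j − i). Reading off the sorted break points: {-5, -3, 2}.
Verification: at each break x_0, at least two indices attain the minimum of min_i(a_i + i · x_0).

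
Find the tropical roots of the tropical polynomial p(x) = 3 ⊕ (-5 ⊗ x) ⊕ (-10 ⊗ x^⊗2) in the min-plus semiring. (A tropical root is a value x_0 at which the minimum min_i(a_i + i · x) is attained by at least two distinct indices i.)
Roots: {5, 8}

Each tropical root is a break point of the lower envelope of the lines y = a_i + i · x (there are 3 lines, with slopes 0, 1, ..., 2). Only the lines that attain the minimum somewhere contribute to roots; other lines are dominated. Here the surviving (envelope) indices are i = 2, i = 1, i = 0.
Intersections between consecutive envelope lines give the roots: for adjacent envelope indices i < j the intersection is x = (a_i − a_j) / (j − i). Reading off the sorted break points: {5, 8}.
Verification: at each break x_0, at least two indices attain the minimum of min_i(a_i + i · x_0).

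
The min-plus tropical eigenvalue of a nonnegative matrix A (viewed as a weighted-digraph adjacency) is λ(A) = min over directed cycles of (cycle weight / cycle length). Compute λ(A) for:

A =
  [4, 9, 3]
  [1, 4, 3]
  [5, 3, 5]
λ(A) = 7/3

Enumerate directed cycles and compute their means (weight / length). Sample:
  cycle 0 → 0: weight = 4, length = 1, mean = 4/1 ≈ 4.000
  cycle 1 → 1: weight = 4, length = 1, mean = 4/1 ≈ 4.000
  cycle 2 → 2: weight = 5, length = 1, mean = 5/1 ≈ 5.000
  cycle 0 → 1 → 0: weight = 10, length = 2, mean = 10/2 ≈ 5.000
  cycle 0 → 2 → 0: weight = 8, length = 2, mean = 8/2 ≈ 4.000
  cycle 1 → 0 → 1: weight = 10, length = 2, mean = 10/2 ≈ 5.000
Minimum mean = 2.333, attained e.g. along the cycle 0 → 2 → 1 → 0 with weight 7 and length 3. So λ(A) = 7/3 = 7/3.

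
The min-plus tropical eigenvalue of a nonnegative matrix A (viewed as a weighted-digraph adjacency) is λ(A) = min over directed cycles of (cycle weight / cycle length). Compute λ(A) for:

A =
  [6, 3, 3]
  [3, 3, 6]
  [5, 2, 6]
λ(A) = 8/3

Enumerate directed cycles and compute their means (weight / length). Sample:
  cycle 0 → 0: weight = 6, length = 1, mean = 6/1 ≈ 6.000
  cycle 1 → 1: weight = 3, length = 1, mean = 3/1 ≈ 3.000
  cycle 2 → 2: weight = 6, length = 1, mean = 6/1 ≈ 6.000
  cycle 0 → 1 → 0: weight = 6, length = 2, mean = 6/2 ≈ 3.000
  cycle 0 → 2 → 0: weight = 8, length = 2, mean = 8/2 ≈ 4.000
  cycle 1 → 0 → 1: weight = 6, length = 2, mean = 6/2 ≈ 3.000
Minimum mean = 2.667, attained e.g. along the cycle 0 → 2 → 1 → 0 with weight 8 and length 3. So λ(A) = 8/3 = 8/3.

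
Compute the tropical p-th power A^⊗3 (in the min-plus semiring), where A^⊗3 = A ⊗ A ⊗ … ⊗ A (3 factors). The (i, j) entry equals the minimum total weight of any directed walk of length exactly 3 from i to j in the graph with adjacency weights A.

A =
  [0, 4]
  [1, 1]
A^⊗3 =
  [0, 4]
  [1, 3]

Each entry (A^⊗3)_ij equals the minimum over all length-3 walks i = v_0 → v_1 → … → v_3 = j of Σ_t A[v_t][v_{t+1}]. For example, for (i, j) = (0, 1) we minimise over 4 possible intermediate vertex sequences; the minimum is 4, attained along the walk 0 → 0 → 0 → 1.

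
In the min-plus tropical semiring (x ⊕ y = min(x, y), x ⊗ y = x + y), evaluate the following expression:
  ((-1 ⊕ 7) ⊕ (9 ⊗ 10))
((-1 ⊕ 7) ⊕ (9 ⊗ 10)) = -1

Expand innermost to outermost. Recall ⊕ takes the minimum of its arguments and ⊗ takes their sum. Working out the expression ((-1 ⊕ 7) ⊕ (9 ⊗ 10)) gives -1.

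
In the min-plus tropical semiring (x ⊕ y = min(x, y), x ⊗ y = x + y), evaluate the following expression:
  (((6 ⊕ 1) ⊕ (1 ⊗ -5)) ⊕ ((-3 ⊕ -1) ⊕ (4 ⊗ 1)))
(((6 ⊕ 1) ⊕ (1 ⊗ -5)) ⊕ ((-3 ⊕ -1) ⊕ (4 ⊗ 1))) = -4

Expand innermost to outermost. Recall ⊕ takes the minimum of its arguments and ⊗ takes their sum. Working out the expression (((6 ⊕ 1) ⊕ (1 ⊗ -5)) ⊕ ((-3 ⊕ -1) ⊕ (4 ⊗ 1))) gives -4.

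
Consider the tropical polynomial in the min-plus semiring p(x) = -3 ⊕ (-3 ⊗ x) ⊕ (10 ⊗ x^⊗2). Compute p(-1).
p(-1) = -4

A tropical monomial a ⊗ x^⊗i evaluates to a + i · x. Evaluating each term at x = -1:
  Term 0 contributes -3 + 0 · -1 = -3
  Term 1 contributes -3 + 1 · -1 = -4
  Term 2 contributes 10 + 2 · -1 = 8
p(-1) = ⊕ of these = min[-3, -4, 8] = -4.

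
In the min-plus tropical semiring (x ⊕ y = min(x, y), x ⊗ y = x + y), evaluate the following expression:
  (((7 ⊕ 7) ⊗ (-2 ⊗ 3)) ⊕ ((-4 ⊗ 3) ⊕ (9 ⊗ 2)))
(((7 ⊕ 7) ⊗ (-2 ⊗ 3)) ⊕ ((-4 ⊗ 3) ⊕ (9 ⊗ 2))) = -1

Expand innermost to outermost. Recall ⊕ takes the minimum of its arguments and ⊗ takes their sum. Working out the expression (((7 ⊕ 7) ⊗ (-2 ⊗ 3)) ⊕ ((-4 ⊗ 3) ⊕ (9 ⊗ 2))) gives -1.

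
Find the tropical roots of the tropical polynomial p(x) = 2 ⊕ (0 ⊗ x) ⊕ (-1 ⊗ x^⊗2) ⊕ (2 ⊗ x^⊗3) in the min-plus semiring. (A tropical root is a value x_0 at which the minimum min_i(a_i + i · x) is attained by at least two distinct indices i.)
Roots: {-3, 1, 2}

Each tropical root is a break point of the lower envelope of the lines y = a_i + i · x (there are 4 lines, with slopes 0, 1, ..., 3). Only the lines that attain the minimum somewhere contribute to roots; other lines are dominated. Here the surviving (envelope) indices are i = 3, i = 2, i = 1, i = 0.
Intersections between consecutive envelope lines give the roots: for adjacent envelope indices i < j the intersection is x = (a_i − a_j) / (j − i). Reading off the sorted break points: {-3, 1, 2}.
Verification: at each break x_0, at least two indices attain the minimum of min_i(a_i + i · x_0).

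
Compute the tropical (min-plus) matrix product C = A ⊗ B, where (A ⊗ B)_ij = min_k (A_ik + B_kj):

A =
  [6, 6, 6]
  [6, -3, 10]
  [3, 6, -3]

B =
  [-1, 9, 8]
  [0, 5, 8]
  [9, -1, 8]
A ⊗ B =
  [5, 5, 14]
  [-3, 2, 5]
  [2, -4, 5]

Apply the min-plus product entry-by-entry:
  C[0][0] = min over k of (A[0][0] + B[0][0] = 6 + -1 = 5, A[0][1] + B[1][0] = 6 + 0 = 6, A[0][2] + B[2][0] = 6 + 9 = 15) = 5 (attained at k = 0)
  C[0][1] = min over k of (A[0][0] + B[0][1] = 6 + 9 = 15, A[0][1] + B[1][1] = 6 + 5 = 11, A[0][2] + B[2][1] = 6 + -1 = 5) = 5 (attained at k = 2)
  C[0][2] = min over k of (A[0][0] + B[0][2] = 6 + 8 = 14, A[0][1] + B[1][2] = 6 + 8 = 14, A[0][2] + B[2][2] = 6 + 8 = 14) = 14 (attained at k = 0)
  C[1][0] = min over k of (A[1][0] + B[0][0] = 6 + -1 = 5, A[1][1] + B[1][0] = -3 + 0 = -3, A[1][2] + B[2][0] = 10 + 9 = 19) = -3 (attained at k = 1)
  C[1][1] = min over k of (A[1][0] + B[0][1] = 6 + 9 = 15, A[1][1] + B[1][1] = -3 + 5 = 2, A[1][2] + B[2][1] = 10 + -1 = 9) = 2 (attained at k = 1)
  C[1][2] = min over k of (A[1][0] + B[0][2] = 6 + 8 = 14, A[1][1] + B[1][2] = -3 + 8 = 5, A[1][2] + B[2][2] = 10 + 8 = 18) = 5 (attained at k = 1)
  C[2][0] = min over k of (A[2][0] + B[0][0] = 3 + -1 = 2, A[2][1] + B[1][0] = 6 + 0 = 6, A[2][2] + B[2][0] = -3 + 9 = 6) = 2 (attained at k = 0)
  C[2][1] = min over k of (A[2][0] + B[0][1] = 3 + 9 = 12, A[2][1] + B[1][1] = 6 + 5 = 11, A[2][2] + B[2][1] = -3 + -1 = -4) = -4 (attained at k = 2)
  C[2][2] = min over k of (A[2][0] + B[0][2] = 3 + 8 = 11, A[2][1] + B[1][2] = 6 + 8 = 14, A[2][2] + B[2][2] = -3 + 8 = 5) = 5 (attained at k = 2)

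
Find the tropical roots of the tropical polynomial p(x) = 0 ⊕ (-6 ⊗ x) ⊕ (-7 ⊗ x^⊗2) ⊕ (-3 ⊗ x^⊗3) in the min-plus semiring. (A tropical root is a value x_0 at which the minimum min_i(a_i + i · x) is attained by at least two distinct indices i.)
Roots: {-4, 1, 6}

Each tropical root is a break point of the lower envelope of the lines y = a_i + i · x (there are 4 lines, with slopes 0, 1, ..., 3). Only the lines that attain the minimum somewhere contribute to roots; other lines are dominated. Here the surviving (envelope) indices are i = 3, i = 2, i = 1, i = 0.
Intersections between consecutive envelope lines give the roots: for adjacent envelope indices i < j the intersection is x = (a_i − a_j) / (j − i). Reading off the sorted break points: {-4, 1, 6}.
Verification: at each break x_0, at least two indices attain the minimum of min_i(a_i + i · x_0).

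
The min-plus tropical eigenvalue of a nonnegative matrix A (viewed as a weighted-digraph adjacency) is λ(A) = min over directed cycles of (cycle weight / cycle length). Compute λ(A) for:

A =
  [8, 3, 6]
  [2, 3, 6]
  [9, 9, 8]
λ(A) = 5/2

Enumerate directed cycles and compute their means (weight / length). Sample:
  cycle 0 → 0: weight = 8, length = 1, mean = 8/1 ≈ 8.000
  cycle 1 → 1: weight = 3, length = 1, mean = 3/1 ≈ 3.000
  cycle 2 → 2: weight = 8, length = 1, mean = 8/1 ≈ 8.000
  cycle 0 → 1 → 0: weight = 5, length = 2, mean = 5/2 ≈ 2.500
  cycle 0 → 2 → 0: weight = 15, length = 2, mean = 15/2 ≈ 7.500
  cycle 1 → 0 → 1: weight = 5, length = 2, mean = 5/2 ≈ 2.500
Minimum mean = 2.500, attained e.g. along the cycle 0 → 1 → 0 with weight 5 and length 2. So λ(A) = 5/2 = 5/2.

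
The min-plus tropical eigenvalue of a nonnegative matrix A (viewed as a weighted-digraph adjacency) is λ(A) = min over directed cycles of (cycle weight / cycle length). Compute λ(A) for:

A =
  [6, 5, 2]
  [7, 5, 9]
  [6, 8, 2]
λ(A) = 2

Enumerate directed cycles and compute their means (weight / length). Sample:
  cycle 0 → 0: weight = 6, length = 1, mean = 6/1 ≈ 6.000
  cycle 1 → 1: weight = 5, length = 1, mean = 5/1 ≈ 5.000
  cycle 2 → 2: weight = 2, length = 1, mean = 2/1 ≈ 2.000
  cycle 0 → 1 → 0: weight = 12, length = 2, mean = 12/2 ≈ 6.000
  cycle 0 → 2 → 0: weight = 8, length = 2, mean = 8/2 ≈ 4.000
  cycle 1 → 0 → 1: weight = 12, length = 2, mean = 12/2 ≈ 6.000
Minimum mean = 2.000, attained e.g. along the cycle 2 → 2 with weight 2 and length 1. So λ(A) = 2/1 = 2.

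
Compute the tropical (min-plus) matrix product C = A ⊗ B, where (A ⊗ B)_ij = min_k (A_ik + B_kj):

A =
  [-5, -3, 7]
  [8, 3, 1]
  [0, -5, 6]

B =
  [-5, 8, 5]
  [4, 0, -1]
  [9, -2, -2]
A ⊗ B =
  [-10, -3, -4]
  [3, -1, -1]
  [-5, -5, -6]

Apply the min-plus product entry-by-entry:
  C[0][0] = min over k of (A[0][0] + B[0][0] = -5 + -5 = -10, A[0][1] + B[1][0] = -3 + 4 = 1, A[0][2] + B[2][0] = 7 + 9 = 16) = -10 (attained at k = 0)
  C[0][1] = min over k of (A[0][0] + B[0][1] = -5 + 8 = 3, A[0][1] + B[1][1] = -3 + 0 = -3, A[0][2] + B[2][1] = 7 + -2 = 5) = -3 (attained at k = 1)
  C[0][2] = min over k of (A[0][0] + B[0][2] = -5 + 5 = 0, A[0][1] + B[1][2] = -3 + -1 = -4, A[0][2] + B[2][2] = 7 + -2 = 5) = -4 (attained at k = 1)
  C[1][0] = min over k of (A[1][0] + B[0][0] = 8 + -5 = 3, A[1][1] + B[1][0] = 3 + 4 = 7, A[1][2] + B[2][0] = 1 + 9 = 10) = 3 (attained at k = 0)
  C[1][1] = min over k of (A[1][0] + B[0][1] = 8 + 8 = 16, A[1][1] + B[1][1] = 3 + 0 = 3, A[1][2] + B[2][1] = 1 + -2 = -1) = -1 (attained at k = 2)
  C[1][2] = min over k of (A[1][0] + B[0][2] = 8 + 5 = 13, A[1][1] + B[1][2] = 3 + -1 = 2, A[1][2] + B[2][2] = 1 + -2 = -1) = -1 (attained at k = 2)
  C[2][0] = min over k of (A[2][0] + B[0][0] = 0 + -5 = -5, A[2][1] + B[1][0] = -5 + 4 = -1, A[2][2] + B[2][0] = 6 + 9 = 15) = -5 (attained at k = 0)
  C[2][1] = min over k of (A[2][0] + B[0][1] = 0 + 8 = 8, A[2][1] + B[1][1] = -5 + 0 = -5, A[2][2] + B[2][1] = 6 + -2 = 4) = -5 (attained at k = 1)
  C[2][2] = min over k of (A[2][0] + B[0][2] = 0 + 5 = 5, A[2][1] + B[1][2] = -5 + -1 = -6, A[2][2] + B[2][2] = 6 + -2 = 4) = -6 (attained at k = 1)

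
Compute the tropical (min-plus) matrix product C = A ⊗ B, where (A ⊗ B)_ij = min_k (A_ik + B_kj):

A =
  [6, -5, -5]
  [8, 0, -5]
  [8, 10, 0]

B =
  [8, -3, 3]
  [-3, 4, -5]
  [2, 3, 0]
A ⊗ B =
  [-8, -2, -10]
  [-3, -2, -5]
  [2, 3, 0]

Apply the min-plus product entry-by-entry:
  C[0][0] = min over k of (A[0][0] + B[0][0] = 6 + 8 = 14, A[0][1] + B[1][0] = -5 + -3 = -8, A[0][2] + B[2][0] = -5 + 2 = -3) = -8 (attained at k = 1)
  C[0][1] = min over k of (A[0][0] + B[0][1] = 6 + -3 = 3, A[0][1] + B[1][1] = -5 + 4 = -1, A[0][2] + B[2][1] = -5 + 3 = -2) = -2 (attained at k = 2)
  C[0][2] = min over k of (A[0][0] + B[0][2] = 6 + 3 = 9, A[0][1] + B[1][2] = -5 + -5 = -10, A[0][2] + B[2][2] = -5 + 0 = -5) = -10 (attained at k = 1)
  C[1][0] = min over k of (A[1][0] + B[0][0] = 8 + 8 = 16, A[1][1] + B[1][0] = 0 + -3 = -3, A[1][2] + B[2][0] = -5 + 2 = -3) = -3 (attained at k = 1)
  C[1][1] = min over k of (A[1][0] + B[0][1] = 8 + -3 = 5, A[1][1] + B[1][1] = 0 + 4 = 4, A[1][2] + B[2][1] = -5 + 3 = -2) = -2 (attained at k = 2)
  C[1][2] = min over k of (A[1][0] + B[0][2] = 8 + 3 = 11, A[1][1] + B[1][2] = 0 + -5 = -5, A[1][2] + B[2][2] = -5 + 0 = -5) = -5 (attained at k = 1)
  C[2][0] = min over k of (A[2][0] + B[0][0] = 8 + 8 = 16, A[2][1] + B[1][0] = 10 + -3 = 7, A[2][2] + B[2][0] = 0 + 2 = 2) = 2 (attained at k = 2)
  C[2][1] = min over k of (A[2][0] + B[0][1] = 8 + -3 = 5, A[2][1] + B[1][1] = 10 + 4 = 14, A[2][2] + B[2][1] = 0 + 3 = 3) = 3 (attained at k = 2)
  C[2][2] = min over k of (A[2][0] + B[0][2] = 8 + 3 = 11, A[2][1] + B[1][2] = 10 + -5 = 5, A[2][2] + B[2][2] = 0 + 0 = 0) = 0 (attained at k = 2)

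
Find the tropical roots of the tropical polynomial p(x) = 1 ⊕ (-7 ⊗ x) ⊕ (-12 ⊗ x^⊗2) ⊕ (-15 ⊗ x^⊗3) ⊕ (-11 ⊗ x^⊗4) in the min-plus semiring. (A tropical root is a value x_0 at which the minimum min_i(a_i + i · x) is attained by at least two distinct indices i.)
Roots: {-4, 3, 5, 8}

Each tropical root is a break point of the lower envelope of the lines y = a_i + i · x (there are 5 lines, with slopes 0, 1, ..., 4). Only the lines that attain the minimum somewhere contribute to roots; other lines are dominated. Here the surviving (envelope) indices are i = 4, i = 3, i = 2, i = 1, i = 0.
Intersections between consecutive envelope lines give the roots: for adjacent envelope indices i < j the intersection is x = (a_i − a_j) / (j − i). Reading off the sorted break points: {-4, 3, 5, 8}.
Verification: at each break x_0, at least two indices attain the minimum of min_i(a_i + i · x_0).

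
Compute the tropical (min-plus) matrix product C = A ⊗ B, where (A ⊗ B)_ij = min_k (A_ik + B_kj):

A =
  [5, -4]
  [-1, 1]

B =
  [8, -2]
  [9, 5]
A ⊗ B =
  [5, 1]
  [7, -3]

Apply the min-plus product entry-by-entry:
  C[0][0] = min over k of (A[0][0] + B[0][0] = 5 + 8 = 13, A[0][1] + B[1][0] = -4 + 9 = 5) = 5 (attained at k = 1)
  C[0][1] = min over k of (A[0][0] + B[0][1] = 5 + -2 = 3, A[0][1] + B[1][1] = -4 + 5 = 1) = 1 (attained at k = 1)
  C[1][0] = min over k of (A[1][0] + B[0][0] = -1 + 8 = 7, A[1][1] + B[1][0] = 1 + 9 = 10) = 7 (attained at k = 0)
  C[1][1] = min over k of (A[1][0] + B[0][1] = -1 + -2 = -3, A[1][1] + B[1][1] = 1 + 5 = 6) = -3 (attained at k = 0)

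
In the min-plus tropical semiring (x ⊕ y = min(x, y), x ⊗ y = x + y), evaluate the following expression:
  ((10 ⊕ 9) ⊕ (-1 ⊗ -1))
((10 ⊕ 9) ⊕ (-1 ⊗ -1)) = -2

Expand innermost to outermost. Recall ⊕ takes the minimum of its arguments and ⊗ takes their sum. Working out the expression ((10 ⊕ 9) ⊕ (-1 ⊗ -1)) gives -2.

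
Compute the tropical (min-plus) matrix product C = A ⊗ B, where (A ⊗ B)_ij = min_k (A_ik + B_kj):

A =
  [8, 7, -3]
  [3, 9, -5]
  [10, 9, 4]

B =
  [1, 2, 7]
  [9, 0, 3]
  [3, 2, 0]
A ⊗ B =
  [0, -1, -3]
  [-2, -3, -5]
  [7, 6, 4]

Apply the min-plus product entry-by-entry:
  C[0][0] = min over k of (A[0][0] + B[0][0] = 8 + 1 = 9, A[0][1] + B[1][0] = 7 + 9 = 16, A[0][2] + B[2][0] = -3 + 3 = 0) = 0 (attained at k = 2)
  C[0][1] = min over k of (A[0][0] + B[0][1] = 8 + 2 = 10, A[0][1] + B[1][1] = 7 + 0 = 7, A[0][2] + B[2][1] = -3 + 2 = -1) = -1 (attained at k = 2)
  C[0][2] = min over k of (A[0][0] + B[0][2] = 8 + 7 = 15, A[0][1] + B[1][2] = 7 + 3 = 10, A[0][2] + B[2][2] = -3 + 0 = -3) = -3 (attained at k = 2)
  C[1][0] = min over k of (A[1][0] + B[0][0] = 3 + 1 = 4, A[1][1] + B[1][0] = 9 + 9 = 18, A[1][2] + B[2][0] = -5 + 3 = -2) = -2 (attained at k = 2)
  C[1][1] = min over k of (A[1][0] + B[0][1] = 3 + 2 = 5, A[1][1] + B[1][1] = 9 + 0 = 9, A[1][2] + B[2][1] = -5 + 2 = -3) = -3 (attained at k = 2)
  C[1][2] = min over k of (A[1][0] + B[0][2] = 3 + 7 = 10, A[1][1] + B[1][2] = 9 + 3 = 12, A[1][2] + B[2][2] = -5 + 0 = -5) = -5 (attained at k = 2)
  C[2][0] = min over k of (A[2][0] + B[0][0] = 10 + 1 = 11, A[2][1] + B[1][0] = 9 + 9 = 18, A[2][2] + B[2][0] = 4 + 3 = 7) = 7 (attained at k = 2)
  C[2][1] = min over k of (A[2][0] + B[0][1] = 10 + 2 = 12, A[2][1] + B[1][1] = 9 + 0 = 9, A[2][2] + B[2][1] = 4 + 2 = 6) = 6 (attained at k = 2)
  C[2][2] = min over k of (A[2][0] + B[0][2] = 10 + 7 = 17, A[2][1] + B[1][2] = 9 + 3 = 12, A[2][2] + B[2][2] = 4 + 0 = 4) = 4 (attained at k = 2)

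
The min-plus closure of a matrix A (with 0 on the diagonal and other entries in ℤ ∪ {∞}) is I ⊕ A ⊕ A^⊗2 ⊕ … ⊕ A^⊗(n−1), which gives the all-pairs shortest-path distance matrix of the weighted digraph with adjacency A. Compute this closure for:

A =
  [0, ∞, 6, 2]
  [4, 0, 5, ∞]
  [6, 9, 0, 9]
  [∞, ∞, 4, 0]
Closure =
  [0, 15, 6, 2]
  [4, 0, 5, 6]
  [6, 9, 0, 8]
  [10, 13, 4, 0]

This is the Floyd-Warshall all-pairs shortest-path computation. For each intermediate vertex k = 0, 1, …, 3, update dist[i][j] ← min(dist[i][j], dist[i][k] + dist[k][j]). The final matrix gives, for each (i, j), the minimum total weight of any directed path from i to j (possibly empty when i = j).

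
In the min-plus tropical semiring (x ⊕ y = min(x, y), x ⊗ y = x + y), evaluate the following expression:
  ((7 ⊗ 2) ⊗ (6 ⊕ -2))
((7 ⊗ 2) ⊗ (6 ⊕ -2)) = 7

Expand innermost to outermost. Recall ⊕ takes the minimum of its arguments and ⊗ takes their sum. Working out the expression ((7 ⊗ 2) ⊗ (6 ⊕ -2)) gives 7.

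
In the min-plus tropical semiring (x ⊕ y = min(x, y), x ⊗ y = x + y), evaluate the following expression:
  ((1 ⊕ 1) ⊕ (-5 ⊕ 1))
((1 ⊕ 1) ⊕ (-5 ⊕ 1)) = -5

Expand innermost to outermost. Recall ⊕ takes the minimum of its arguments and ⊗ takes their sum. Working out the expression ((1 ⊕ 1) ⊕ (-5 ⊕ 1)) gives -5.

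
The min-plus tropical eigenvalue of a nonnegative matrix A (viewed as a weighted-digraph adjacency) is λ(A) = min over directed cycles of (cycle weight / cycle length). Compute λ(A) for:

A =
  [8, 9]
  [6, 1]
λ(A) = 1

Enumerate directed cycles and compute their means (weight / length). Sample:
  cycle 0 → 0: weight = 8, length = 1, mean = 8/1 ≈ 8.000
  cycle 1 → 1: weight = 1, length = 1, mean = 1/1 ≈ 1.000
  cycle 0 → 1 → 0: weight = 15, length = 2, mean = 15/2 ≈ 7.500
  cycle 1 → 0 → 1: weight = 15, length = 2, mean = 15/2 ≈ 7.500
Minimum mean = 1.000, attained e.g. along the cycle 1 → 1 with weight 1 and length 1. So λ(A) = 1/1 = 1.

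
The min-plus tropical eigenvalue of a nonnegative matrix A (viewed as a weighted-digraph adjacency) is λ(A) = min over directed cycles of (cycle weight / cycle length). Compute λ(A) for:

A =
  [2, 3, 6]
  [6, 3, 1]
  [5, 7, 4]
λ(A) = 2

Enumerate directed cycles and compute their means (weight / length). Sample:
  cycle 0 → 0: weight = 2, length = 1, mean = 2/1 ≈ 2.000
  cycle 1 → 1: weight = 3, length = 1, mean = 3/1 ≈ 3.000
  cycle 2 → 2: weight = 4, length = 1, mean = 4/1 ≈ 4.000
  cycle 0 → 1 → 0: weight = 9, length = 2, mean = 9/2 ≈ 4.500
  cycle 0 → 2 → 0: weight = 11, length = 2, mean = 11/2 ≈ 5.500
  cycle 1 → 0 → 1: weight = 9, length = 2, mean = 9/2 ≈ 4.500
Minimum mean = 2.000, attained e.g. along the cycle 0 → 0 with weight 2 and length 1. So λ(A) = 2/1 = 2.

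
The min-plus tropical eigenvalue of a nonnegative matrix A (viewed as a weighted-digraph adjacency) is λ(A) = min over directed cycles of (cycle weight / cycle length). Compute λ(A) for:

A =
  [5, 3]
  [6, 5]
λ(A) = 9/2

Enumerate directed cycles and compute their means (weight / length). Sample:
  cycle 0 → 0: weight = 5, length = 1, mean = 5/1 ≈ 5.000
  cycle 1 → 1: weight = 5, length = 1, mean = 5/1 ≈ 5.000
  cycle 0 → 1 → 0: weight = 9, length = 2, mean = 9/2 ≈ 4.500
  cycle 1 → 0 → 1: weight = 9, length = 2, mean = 9/2 ≈ 4.500
Minimum mean = 4.500, attained e.g. along the cycle 0 → 1 → 0 with weight 9 and length 2. So λ(A) = 9/2 = 9/2.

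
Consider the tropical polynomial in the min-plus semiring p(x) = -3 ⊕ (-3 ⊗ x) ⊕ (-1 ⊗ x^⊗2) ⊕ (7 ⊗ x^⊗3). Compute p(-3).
p(-3) = -7

A tropical monomial a ⊗ x^⊗i evaluates to a + i · x. Evaluating each term at x = -3:
  Term 0 contributes -3 + 0 · -3 = -3
  Term 1 contributes -3 + 1 · -3 = -6
  Term 2 contributes -1 + 2 · -3 = -7
  Term 3 contributes 7 + 3 · -3 = -2
p(-3) = ⊕ of these = min[-3, -6, -7, -2] = -7.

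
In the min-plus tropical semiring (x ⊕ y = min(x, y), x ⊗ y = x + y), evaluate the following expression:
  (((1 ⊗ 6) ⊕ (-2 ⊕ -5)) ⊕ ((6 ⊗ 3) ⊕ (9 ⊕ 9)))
(((1 ⊗ 6) ⊕ (-2 ⊕ -5)) ⊕ ((6 ⊗ 3) ⊕ (9 ⊕ 9))) = -5

Expand innermost to outermost. Recall ⊕ takes the minimum of its arguments and ⊗ takes their sum. Working out the expression (((1 ⊗ 6) ⊕ (-2 ⊕ -5)) ⊕ ((6 ⊗ 3) ⊕ (9 ⊕ 9))) gives -5.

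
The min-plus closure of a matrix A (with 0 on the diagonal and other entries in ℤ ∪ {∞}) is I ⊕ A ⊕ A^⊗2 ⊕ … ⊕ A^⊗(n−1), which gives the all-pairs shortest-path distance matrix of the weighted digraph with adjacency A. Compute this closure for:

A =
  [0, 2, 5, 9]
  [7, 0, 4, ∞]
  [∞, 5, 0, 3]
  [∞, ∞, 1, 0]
Closure =
  [0, 2, 5, 8]
  [7, 0, 4, 7]
  [12, 5, 0, 3]
  [13, 6, 1, 0]

This is the Floyd-Warshall all-pairs shortest-path computation. For each intermediate vertex k = 0, 1, …, 3, update dist[i][j] ← min(dist[i][j], dist[i][k] + dist[k][j]). The final matrix gives, for each (i, j), the minimum total weight of any directed path from i to j (possibly empty when i = j).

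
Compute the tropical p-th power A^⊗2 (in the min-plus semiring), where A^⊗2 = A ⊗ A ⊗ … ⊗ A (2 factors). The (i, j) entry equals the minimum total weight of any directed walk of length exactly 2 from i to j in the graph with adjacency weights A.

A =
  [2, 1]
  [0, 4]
A^⊗2 =
  [1, 3]
  [2, 1]

Each entry (A^⊗2)_ij equals the minimum over all length-2 walks i = v_0 → v_1 → … → v_2 = j of Σ_t A[v_t][v_{t+1}]. For example, for (i, j) = (0, 1) we minimise over 2 possible intermediate vertex sequences; the minimum is 3, attained along the walk 0 → 0 → 1.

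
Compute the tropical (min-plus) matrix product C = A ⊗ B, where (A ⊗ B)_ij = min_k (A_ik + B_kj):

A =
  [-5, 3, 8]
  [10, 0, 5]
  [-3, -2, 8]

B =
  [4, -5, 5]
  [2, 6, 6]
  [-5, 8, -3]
A ⊗ B =
  [-1, -10, 0]
  [0, 5, 2]
  [0, -8, 2]

Apply the min-plus product entry-by-entry:
  C[0][0] = min over k of (A[0][0] + B[0][0] = -5 + 4 = -1, A[0][1] + B[1][0] = 3 + 2 = 5, A[0][2] + B[2][0] = 8 + -5 = 3) = -1 (attained at k = 0)
  C[0][1] = min over k of (A[0][0] + B[0][1] = -5 + -5 = -10, A[0][1] + B[1][1] = 3 + 6 = 9, A[0][2] + B[2][1] = 8 + 8 = 16) = -10 (attained at k = 0)
  C[0][2] = min over k of (A[0][0] + B[0][2] = -5 + 5 = 0, A[0][1] + B[1][2] = 3 + 6 = 9, A[0][2] + B[2][2] = 8 + -3 = 5) = 0 (attained at k = 0)
  C[1][0] = min over k of (A[1][0] + B[0][0] = 10 + 4 = 14, A[1][1] + B[1][0] = 0 + 2 = 2, A[1][2] + B[2][0] = 5 + -5 = 0) = 0 (attained at k = 2)
  C[1][1] = min over k of (A[1][0] + B[0][1] = 10 + -5 = 5, A[1][1] + B[1][1] = 0 + 6 = 6, A[1][2] + B[2][1] = 5 + 8 = 13) = 5 (attained at k = 0)
  C[1][2] = min over k of (A[1][0] + B[0][2] = 10 + 5 = 15, A[1][1] + B[1][2] = 0 + 6 = 6, A[1][2] + B[2][2] = 5 + -3 = 2) = 2 (attained at k = 2)
  C[2][0] = min over k of (A[2][0] + B[0][0] = -3 + 4 = 1, A[2][1] + B[1][0] = -2 + 2 = 0, A[2][2] + B[2][0] = 8 + -5 = 3) = 0 (attained at k = 1)
  C[2][1] = min over k of (A[2][0] + B[0][1] = -3 + -5 = -8, A[2][1] + B[1][1] = -2 + 6 = 4, A[2][2] + B[2][1] = 8 + 8 = 16) = -8 (attained at k = 0)
  C[2][2] = min over k of (A[2][0] + B[0][2] = -3 + 5 = 2, A[2][1] + B[1][2] = -2 + 6 = 4, A[2][2] + B[2][2] = 8 + -3 = 5) = 2 (attained at k = 0)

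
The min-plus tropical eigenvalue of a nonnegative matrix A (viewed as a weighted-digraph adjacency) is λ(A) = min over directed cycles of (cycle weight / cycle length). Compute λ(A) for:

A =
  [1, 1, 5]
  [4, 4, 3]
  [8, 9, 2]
λ(A) = 1

Enumerate directed cycles and compute their means (weight / length). Sample:
  cycle 0 → 0: weight = 1, length = 1, mean = 1/1 ≈ 1.000
  cycle 1 → 1: weight = 4, length = 1, mean = 4/1 ≈ 4.000
  cycle 2 → 2: weight = 2, length = 1, mean = 2/1 ≈ 2.000
  cycle 0 → 1 → 0: weight = 5, length = 2, mean = 5/2 ≈ 2.500
  cycle 0 → 2 → 0: weight = 13, length = 2, mean = 13/2 ≈ 6.500
  cycle 1 → 0 → 1: weight = 5, length = 2, mean = 5/2 ≈ 2.500
Minimum mean = 1.000, attained e.g. along the cycle 0 → 0 with weight 1 and length 1. So λ(A) = 1/1 = 1.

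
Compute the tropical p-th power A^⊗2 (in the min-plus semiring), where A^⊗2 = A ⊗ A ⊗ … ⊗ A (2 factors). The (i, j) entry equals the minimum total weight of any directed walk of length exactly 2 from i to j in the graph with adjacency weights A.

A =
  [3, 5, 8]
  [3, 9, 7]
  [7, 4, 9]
A^⊗2 =
  [6, 8, 11]
  [6, 8, 11]
  [7, 12, 11]

Each entry (A^⊗2)_ij equals the minimum over all length-2 walks i = v_0 → v_1 → … → v_2 = j of Σ_t A[v_t][v_{t+1}]. For example, for (i, j) = (0, 2) we minimise over 3 possible intermediate vertex sequences; the minimum is 11, attained along the walk 0 → 0 → 2.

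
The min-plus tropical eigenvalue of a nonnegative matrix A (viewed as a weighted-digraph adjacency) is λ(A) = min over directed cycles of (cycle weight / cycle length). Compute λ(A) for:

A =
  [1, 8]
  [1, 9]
λ(A) = 1

Enumerate directed cycles and compute their means (weight / length). Sample:
  cycle 0 → 0: weight = 1, length = 1, mean = 1/1 ≈ 1.000
  cycle 1 → 1: weight = 9, length = 1, mean = 9/1 ≈ 9.000
  cycle 0 → 1 → 0: weight = 9, length = 2, mean = 9/2 ≈ 4.500
  cycle 1 → 0 → 1: weight = 9, length = 2, mean = 9/2 ≈ 4.500
Minimum mean = 1.000, attained e.g. along the cycle 0 → 0 with weight 1 and length 1. So λ(A) = 1/1 = 1.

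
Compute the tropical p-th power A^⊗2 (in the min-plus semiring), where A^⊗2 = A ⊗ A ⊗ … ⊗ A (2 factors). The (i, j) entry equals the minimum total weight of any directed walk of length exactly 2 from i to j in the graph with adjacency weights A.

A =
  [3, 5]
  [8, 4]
A^⊗2 =
  [6, 8]
  [11, 8]

Each entry (A^⊗2)_ij equals the minimum over all length-2 walks i = v_0 → v_1 → … → v_2 = j of Σ_t A[v_t][v_{t+1}]. For example, for (i, j) = (0, 1) we minimise over 2 possible intermediate vertex sequences; the minimum is 8, attained along the walk 0 → 0 → 1.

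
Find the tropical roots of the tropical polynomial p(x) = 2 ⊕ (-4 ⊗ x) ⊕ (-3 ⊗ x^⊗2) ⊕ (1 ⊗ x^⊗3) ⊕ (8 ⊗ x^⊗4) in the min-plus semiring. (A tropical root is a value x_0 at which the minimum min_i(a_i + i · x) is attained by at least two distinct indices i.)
Roots: {-7, -4, -1, 6}

Each tropical root is a break point of the lower envelope of the lines y = a_i + i · x (there are 5 lines, with slopes 0, 1, ..., 4). Only the lines that attain the minimum somewhere contribute to roots; other lines are dominated. Here the surviving (envelope) indices are i = 4, i = 3, i = 2, i = 1, i = 0.
Intersections between consecutive envelope lines give the roots: for adjacent envelope indices i < j the intersection is x = (a_i − a_j) / (j − i). Reading off the sorted break points: {-7, -4, -1, 6}.
Verification: at each break x_0, at least two indices attain the minimum of min_i(a_i + i · x_0).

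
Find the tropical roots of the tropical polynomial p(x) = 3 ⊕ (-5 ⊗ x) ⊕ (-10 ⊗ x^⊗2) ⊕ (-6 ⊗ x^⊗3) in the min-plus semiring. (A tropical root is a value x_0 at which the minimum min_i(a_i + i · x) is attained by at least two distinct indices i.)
Roots: {-4, 5, 8}

Each tropical root is a break point of the lower envelope of the lines y = a_i + i · x (there are 4 lines, with slopes 0, 1, ..., 3). Only the lines that attain the minimum somewhere contribute to roots; other lines are dominated. Here the surviving (envelope) indices are i = 3, i = 2, i = 1, i = 0.
Intersections between consecutive envelope lines give the roots: for adjacent envelope indices i < j the intersection is x = (a_i − a_j) / (j − i). Reading off the sorted break points: {-4, 5, 8}.
Verification: at each break x_0, at least two indices attain the minimum of min_i(a_i + i · x_0).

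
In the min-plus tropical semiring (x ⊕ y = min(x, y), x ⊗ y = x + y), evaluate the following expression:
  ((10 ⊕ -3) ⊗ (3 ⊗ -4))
((10 ⊕ -3) ⊗ (3 ⊗ -4)) = -4

Expand innermost to outermost. Recall ⊕ takes the minimum of its arguments and ⊗ takes their sum. Working out the expression ((10 ⊕ -3) ⊗ (3 ⊗ -4)) gives -4.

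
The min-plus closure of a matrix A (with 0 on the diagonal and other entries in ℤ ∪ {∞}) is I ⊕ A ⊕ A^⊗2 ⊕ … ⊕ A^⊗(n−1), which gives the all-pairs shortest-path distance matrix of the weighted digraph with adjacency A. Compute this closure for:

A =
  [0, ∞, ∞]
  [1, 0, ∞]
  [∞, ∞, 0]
Closure =
  [0, ∞, ∞]
  [1, 0, ∞]
  [∞, ∞, 0]

This is the Floyd-Warshall all-pairs shortest-path computation. For each intermediate vertex k = 0, 1, …, 2, update dist[i][j] ← min(dist[i][j], dist[i][k] + dist[k][j]). The final matrix gives, for each (i, j), the minimum total weight of any directed path from i to j (possibly empty when i = j).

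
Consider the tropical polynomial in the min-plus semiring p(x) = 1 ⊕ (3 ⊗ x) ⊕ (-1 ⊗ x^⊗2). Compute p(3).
p(3) = 1

A tropical monomial a ⊗ x^⊗i evaluates to a + i · x. Evaluating each term at x = 3:
  Term 0 contributes 1 + 0 · 3 = 1
  Term 1 contributes 3 + 1 · 3 = 6
  Term 2 contributes -1 + 2 · 3 = 5
p(3) = ⊕ of these = min[1, 6, 5] = 1.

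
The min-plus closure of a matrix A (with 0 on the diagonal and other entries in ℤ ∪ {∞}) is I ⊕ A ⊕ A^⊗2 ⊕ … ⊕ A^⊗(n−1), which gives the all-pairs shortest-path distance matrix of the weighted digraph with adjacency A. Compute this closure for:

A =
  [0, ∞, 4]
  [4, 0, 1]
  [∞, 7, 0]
Closure =
  [0, 11, 4]
  [4, 0, 1]
  [11, 7, 0]

This is the Floyd-Warshall all-pairs shortest-path computation. For each intermediate vertex k = 0, 1, …, 2, update dist[i][j] ← min(dist[i][j], dist[i][k] + dist[k][j]). The final matrix gives, for each (i, j), the minimum total weight of any directed path from i to j (possibly empty when i = j).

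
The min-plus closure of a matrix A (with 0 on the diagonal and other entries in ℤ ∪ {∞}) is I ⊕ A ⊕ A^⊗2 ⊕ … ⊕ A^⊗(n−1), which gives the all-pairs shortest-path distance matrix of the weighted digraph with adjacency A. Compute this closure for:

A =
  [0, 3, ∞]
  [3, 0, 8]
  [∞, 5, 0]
Closure =
  [0, 3, 11]
  [3, 0, 8]
  [8, 5, 0]

This is the Floyd-Warshall all-pairs shortest-path computation. For each intermediate vertex k = 0, 1, …, 2, update dist[i][j] ← min(dist[i][j], dist[i][k] + dist[k][j]). The final matrix gives, for each (i, j), the minimum total weight of any directed path from i to j (possibly empty when i = j).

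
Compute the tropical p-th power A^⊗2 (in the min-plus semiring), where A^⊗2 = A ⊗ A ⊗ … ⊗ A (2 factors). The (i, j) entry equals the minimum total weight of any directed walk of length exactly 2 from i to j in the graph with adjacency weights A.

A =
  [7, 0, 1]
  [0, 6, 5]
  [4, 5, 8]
A^⊗2 =
  [0, 6, 5]
  [6, 0, 1]
  [5, 4, 5]

Each entry (A^⊗2)_ij equals the minimum over all length-2 walks i = v_0 → v_1 → … → v_2 = j of Σ_t A[v_t][v_{t+1}]. For example, for (i, j) = (0, 2) we minimise over 3 possible intermediate vertex sequences; the minimum is 5, attained along the walk 0 → 1 → 2.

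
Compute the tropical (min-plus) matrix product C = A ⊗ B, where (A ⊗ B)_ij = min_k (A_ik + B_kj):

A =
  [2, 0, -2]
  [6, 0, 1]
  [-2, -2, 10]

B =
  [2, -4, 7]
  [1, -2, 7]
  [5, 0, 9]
A ⊗ B =
  [1, -2, 7]
  [1, -2, 7]
  [-1, -6, 5]

Apply the min-plus product entry-by-entry:
  C[0][0] = min over k of (A[0][0] + B[0][0] = 2 + 2 = 4, A[0][1] + B[1][0] = 0 + 1 = 1, A[0][2] + B[2][0] = -2 + 5 = 3) = 1 (attained at k = 1)
  C[0][1] = min over k of (A[0][0] + B[0][1] = 2 + -4 = -2, A[0][1] + B[1][1] = 0 + -2 = -2, A[0][2] + B[2][1] = -2 + 0 = -2) = -2 (attained at k = 0)
  C[0][2] = min over k of (A[0][0] + B[0][2] = 2 + 7 = 9, A[0][1] + B[1][2] = 0 + 7 = 7, A[0][2] + B[2][2] = -2 + 9 = 7) = 7 (attained at k = 1)
  C[1][0] = min over k of (A[1][0] + B[0][0] = 6 + 2 = 8, A[1][1] + B[1][0] = 0 + 1 = 1, A[1][2] + B[2][0] = 1 + 5 = 6) = 1 (attained at k = 1)
  C[1][1] = min over k of (A[1][0] + B[0][1] = 6 + -4 = 2, A[1][1] + B[1][1] = 0 + -2 = -2, A[1][2] + B[2][1] = 1 + 0 = 1) = -2 (attained at k = 1)
  C[1][2] = min over k of (A[1][0] + B[0][2] = 6 + 7 = 13, A[1][1] + B[1][2] = 0 + 7 = 7, A[1][2] + B[2][2] = 1 + 9 = 10) = 7 (attained at k = 1)
  C[2][0] = min over k of (A[2][0] + B[0][0] = -2 + 2 = 0, A[2][1] + B[1][0] = -2 + 1 = -1, A[2][2] + B[2][0] = 10 + 5 = 15) = -1 (attained at k = 1)
  C[2][1] = min over k of (A[2][0] + B[0][1] = -2 + -4 = -6, A[2][1] + B[1][1] = -2 + -2 = -4, A[2][2] + B[2][1] = 10 + 0 = 10) = -6 (attained at k = 0)
  C[2][2] = min over k of (A[2][0] + B[0][2] = -2 + 7 = 5, A[2][1] + B[1][2] = -2 + 7 = 5, A[2][2] + B[2][2] = 10 + 9 = 19) = 5 (attained at k = 0)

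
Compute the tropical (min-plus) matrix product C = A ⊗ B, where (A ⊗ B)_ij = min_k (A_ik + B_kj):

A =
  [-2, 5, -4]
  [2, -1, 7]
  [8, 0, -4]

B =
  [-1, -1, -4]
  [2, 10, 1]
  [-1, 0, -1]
A ⊗ B =
  [-5, -4, -6]
  [1, 1, -2]
  [-5, -4, -5]

Apply the min-plus product entry-by-entry:
  C[0][0] = min over k of (A[0][0] + B[0][0] = -2 + -1 = -3, A[0][1] + B[1][0] = 5 + 2 = 7, A[0][2] + B[2][0] = -4 + -1 = -5) = -5 (attained at k = 2)
  C[0][1] = min over k of (A[0][0] + B[0][1] = -2 + -1 = -3, A[0][1] + B[1][1] = 5 + 10 = 15, A[0][2] + B[2][1] = -4 + 0 = -4) = -4 (attained at k = 2)
  C[0][2] = min over k of (A[0][0] + B[0][2] = -2 + -4 = -6, A[0][1] + B[1][2] = 5 + 1 = 6, A[0][2] + B[2][2] = -4 + -1 = -5) = -6 (attained at k = 0)
  C[1][0] = min over k of (A[1][0] + B[0][0] = 2 + -1 = 1, A[1][1] + B[1][0] = -1 + 2 = 1, A[1][2] + B[2][0] = 7 + -1 = 6) = 1 (attained at k = 0)
  C[1][1] = min over k of (A[1][0] + B[0][1] = 2 + -1 = 1, A[1][1] + B[1][1] = -1 + 10 = 9, A[1][2] + B[2][1] = 7 + 0 = 7) = 1 (attained at k = 0)
  C[1][2] = min over k of (A[1][0] + B[0][2] = 2 + -4 = -2, A[1][1] + B[1][2] = -1 + 1 = 0, A[1][2] + B[2][2] = 7 + -1 = 6) = -2 (attained at k = 0)
  C[2][0] = min over k of (A[2][0] + B[0][0] = 8 + -1 = 7, A[2][1] + B[1][0] = 0 + 2 = 2, A[2][2] + B[2][0] = -4 + -1 = -5) = -5 (attained at k = 2)
  C[2][1] = min over k of (A[2][0] + B[0][1] = 8 + -1 = 7, A[2][1] + B[1][1] = 0 + 10 = 10, A[2][2] + B[2][1] = -4 + 0 = -4) = -4 (attained at k = 2)
  C[2][2] = min over k of (A[2][0] + B[0][2] = 8 + -4 = 4, A[2][1] + B[1][2] = 0 + 1 = 1, A[2][2] + B[2][2] = -4 + -1 = -5) = -5 (attained at k = 2)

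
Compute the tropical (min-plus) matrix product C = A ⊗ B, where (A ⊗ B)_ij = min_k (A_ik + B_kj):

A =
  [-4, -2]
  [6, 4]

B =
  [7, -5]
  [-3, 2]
A ⊗ B =
  [-5, -9]
  [1, 1]

Apply the min-plus product entry-by-entry:
  C[0][0] = min over k of (A[0][0] + B[0][0] = -4 + 7 = 3, A[0][1] + B[1][0] = -2 + -3 = -5) = -5 (attained at k = 1)
  C[0][1] = min over k of (A[0][0] + B[0][1] = -4 + -5 = -9, A[0][1] + B[1][1] = -2 + 2 = 0) = -9 (attained at k = 0)
  C[1][0] = min over k of (A[1][0] + B[0][0] = 6 + 7 = 13, A[1][1] + B[1][0] = 4 + -3 = 1) = 1 (attained at k = 1)
  C[1][1] = min over k of (A[1][0] + B[0][1] = 6 + -5 = 1, A[1][1] + B[1][1] = 4 + 2 = 6) = 1 (attained at k = 0)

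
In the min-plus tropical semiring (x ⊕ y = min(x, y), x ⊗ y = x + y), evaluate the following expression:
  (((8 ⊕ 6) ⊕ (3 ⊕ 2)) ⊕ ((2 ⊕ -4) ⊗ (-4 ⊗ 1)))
(((8 ⊕ 6) ⊕ (3 ⊕ 2)) ⊕ ((2 ⊕ -4) ⊗ (-4 ⊗ 1))) = -7

Expand innermost to outermost. Recall ⊕ takes the minimum of its arguments and ⊗ takes their sum. Working out the expression (((8 ⊕ 6) ⊕ (3 ⊕ 2)) ⊕ ((2 ⊕ -4) ⊗ (-4 ⊗ 1))) gives -7.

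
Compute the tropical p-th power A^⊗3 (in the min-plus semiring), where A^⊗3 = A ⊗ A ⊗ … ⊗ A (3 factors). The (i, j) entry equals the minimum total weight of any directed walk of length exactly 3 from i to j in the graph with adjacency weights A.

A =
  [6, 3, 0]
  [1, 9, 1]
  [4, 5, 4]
A^⊗3 =
  [6, 7, 4]
  [5, 6, 5]
  [8, 9, 6]

Each entry (A^⊗3)_ij equals the minimum over all length-3 walks i = v_0 → v_1 → … → v_3 = j of Σ_t A[v_t][v_{t+1}]. For example, for (i, j) = (0, 2) we minimise over 9 possible intermediate vertex sequences; the minimum is 4, attained along the walk 0 → 1 → 0 → 2.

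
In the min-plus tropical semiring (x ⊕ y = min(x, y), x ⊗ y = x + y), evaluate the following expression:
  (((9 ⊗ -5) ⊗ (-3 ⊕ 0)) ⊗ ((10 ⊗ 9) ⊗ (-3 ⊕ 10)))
(((9 ⊗ -5) ⊗ (-3 ⊕ 0)) ⊗ ((10 ⊗ 9) ⊗ (-3 ⊕ 10))) = 17

Expand innermost to outermost. Recall ⊕ takes the minimum of its arguments and ⊗ takes their sum. Working out the expression (((9 ⊗ -5) ⊗ (-3 ⊕ 0)) ⊗ ((10 ⊗ 9) ⊗ (-3 ⊕ 10))) gives 17.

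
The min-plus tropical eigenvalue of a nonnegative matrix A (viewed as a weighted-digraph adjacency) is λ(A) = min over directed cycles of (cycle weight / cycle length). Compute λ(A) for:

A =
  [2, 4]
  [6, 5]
λ(A) = 2

Enumerate directed cycles and compute their means (weight / length). Sample:
  cycle 0 → 0: weight = 2, length = 1, mean = 2/1 ≈ 2.000
  cycle 1 → 1: weight = 5, length = 1, mean = 5/1 ≈ 5.000
  cycle 0 → 1 → 0: weight = 10, length = 2, mean = 10/2 ≈ 5.000
  cycle 1 → 0 → 1: weight = 10, length = 2, mean = 10/2 ≈ 5.000
Minimum mean = 2.000, attained e.g. along the cycle 0 → 0 with weight 2 and length 1. So λ(A) = 2/1 = 2.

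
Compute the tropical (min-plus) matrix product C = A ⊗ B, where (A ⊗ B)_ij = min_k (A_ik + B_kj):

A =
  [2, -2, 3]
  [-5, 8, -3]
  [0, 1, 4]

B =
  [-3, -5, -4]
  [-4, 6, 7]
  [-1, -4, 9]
A ⊗ B =
  [-6, -3, -2]
  [-8, -10, -9]
  [-3, -5, -4]

Apply the min-plus product entry-by-entry:
  C[0][0] = min over k of (A[0][0] + B[0][0] = 2 + -3 = -1, A[0][1] + B[1][0] = -2 + -4 = -6, A[0][2] + B[2][0] = 3 + -1 = 2) = -6 (attained at k = 1)
  C[0][1] = min over k of (A[0][0] + B[0][1] = 2 + -5 = -3, A[0][1] + B[1][1] = -2 + 6 = 4, A[0][2] + B[2][1] = 3 + -4 = -1) = -3 (attained at k = 0)
  C[0][2] = min over k of (A[0][0] + B[0][2] = 2 + -4 = -2, A[0][1] + B[1][2] = -2 + 7 = 5, A[0][2] + B[2][2] = 3 + 9 = 12) = -2 (attained at k = 0)
  C[1][0] = min over k of (A[1][0] + B[0][0] = -5 + -3 = -8, A[1][1] + B[1][0] = 8 + -4 = 4, A[1][2] + B[2][0] = -3 + -1 = -4) = -8 (attained at k = 0)
  C[1][1] = min over k of (A[1][0] + B[0][1] = -5 + -5 = -10, A[1][1] + B[1][1] = 8 + 6 = 14, A[1][2] + B[2][1] = -3 + -4 = -7) = -10 (attained at k = 0)
  C[1][2] = min over k of (A[1][0] + B[0][2] = -5 + -4 = -9, A[1][1] + B[1][2] = 8 + 7 = 15, A[1][2] + B[2][2] = -3 + 9 = 6) = -9 (attained at k = 0)
  C[2][0] = min over k of (A[2][0] + B[0][0] = 0 + -3 = -3, A[2][1] + B[1][0] = 1 + -4 = -3, A[2][2] + B[2][0] = 4 + -1 = 3) = -3 (attained at k = 0)
  C[2][1] = min over k of (A[2][0] + B[0][1] = 0 + -5 = -5, A[2][1] + B[1][1] = 1 + 6 = 7, A[2][2] + B[2][1] = 4 + -4 = 0) = -5 (attained at k = 0)
  C[2][2] = min over k of (A[2][0] + B[0][2] = 0 + -4 = -4, A[2][1] + B[1][2] = 1 + 7 = 8, A[2][2] + B[2][2] = 4 + 9 = 13) = -4 (attained at k = 0)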